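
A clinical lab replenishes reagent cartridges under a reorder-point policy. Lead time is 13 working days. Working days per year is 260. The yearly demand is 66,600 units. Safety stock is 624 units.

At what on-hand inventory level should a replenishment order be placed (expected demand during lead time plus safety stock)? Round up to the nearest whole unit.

Daily demand d = 66,600 / 260 = 256.154 units/day
Demand during lead time = 256.154 × 13 = 3,330.00
Reorder point = 3,330.00 + 624 = 3,954.00 → round up

3,954 units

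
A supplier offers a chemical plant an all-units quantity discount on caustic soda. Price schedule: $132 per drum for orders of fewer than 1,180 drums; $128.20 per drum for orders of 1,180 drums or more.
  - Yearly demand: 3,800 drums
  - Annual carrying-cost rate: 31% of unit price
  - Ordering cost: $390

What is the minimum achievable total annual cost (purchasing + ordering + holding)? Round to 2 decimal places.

H₁ = 31%×$132 = $40.9200;  H₂ = 31%×$128.20 = $39.7420
EOQ₁ = √(2×3,800×390/40.9200) = 269.14  (< 1,180, feasible at tier 1)
EOQ₂ = √(2×3,800×390/39.7420) = 273.10  (< 1,180 → use Q = 1,180 at tier-2 price)
TC(tier 1 (EOQ₁), Q≈269.1) = $512,613.03
TC(tier 2, Q≈1,180.0) = $511,863.71
Minimum at tier 2: $511,863.71

$511,863.71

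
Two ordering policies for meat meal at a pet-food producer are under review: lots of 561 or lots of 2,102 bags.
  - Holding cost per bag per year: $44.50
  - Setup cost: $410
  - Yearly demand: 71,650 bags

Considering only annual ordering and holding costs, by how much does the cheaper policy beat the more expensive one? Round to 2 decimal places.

$4,101.78

TC(Q) = (D/Q)S + (Q/2)H
TC(561) = (71,650/561)×410 + (561/2)×44.5 = $64,846.78
TC(2,102) = (71,650/2,102)×410 + (2,102/2)×44.5 = $60,745.00
|ΔTC| = |$64,846.78 − $60,745.00| = $4,101.78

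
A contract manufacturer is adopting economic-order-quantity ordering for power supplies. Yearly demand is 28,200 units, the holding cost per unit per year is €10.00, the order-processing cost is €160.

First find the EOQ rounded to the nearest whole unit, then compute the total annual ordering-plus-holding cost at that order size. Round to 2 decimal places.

Optimal lot size Q* = (2 × 28,200 × €160 / €10)^½ ≈ 949.95 → Q = 950 units
Annual ordering cost = (D/Q)·S = (28,200/950) × 160 = €4,749.47
Annual holding cost  = (Q/2)·H = (950/2) × 10 = €4,750.00
Total = €4,749.47 + €4,750.00 = €9,499.47

€9,499.47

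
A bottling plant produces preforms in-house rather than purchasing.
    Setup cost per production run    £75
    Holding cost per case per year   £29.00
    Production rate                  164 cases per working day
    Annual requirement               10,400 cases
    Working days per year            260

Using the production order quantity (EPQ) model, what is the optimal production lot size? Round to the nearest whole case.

d = 10,400/260 = 40.0000 cases/day;  effective holding cost H(1 − d/p) = 29·(1 − 40.0000/164) = 21.92683
Q* = √(2DS / H_eff) = √(2·10,400·75 / 21.92683) ≈ 266.73

267 cases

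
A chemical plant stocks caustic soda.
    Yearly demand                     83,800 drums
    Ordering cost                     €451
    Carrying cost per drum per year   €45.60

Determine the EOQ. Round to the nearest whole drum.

Optimal lot size Q* = (2 × 83,800 × €451 / €45.6)^½ ≈ 1,287.49

1,287 drums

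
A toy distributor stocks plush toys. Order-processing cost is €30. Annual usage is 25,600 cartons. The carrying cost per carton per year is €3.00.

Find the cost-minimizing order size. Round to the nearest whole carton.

716 cartons

2DS/H = 2·25,600·30/3 = 512,000.00
EOQ = √512,000.00 ≈ 715.54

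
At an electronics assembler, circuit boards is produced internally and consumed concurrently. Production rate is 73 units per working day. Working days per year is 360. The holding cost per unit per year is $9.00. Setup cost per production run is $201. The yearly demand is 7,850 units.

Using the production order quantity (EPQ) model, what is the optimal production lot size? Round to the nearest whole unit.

707 units

d = 7,850/360 = 21.8056 units/day;  effective holding cost H(1 − d/p) = 9·(1 − 21.8056/73) = 6.31164
Q* = √(2DS / H_eff) = √(2·7,850·201 / 6.31164) ≈ 707.09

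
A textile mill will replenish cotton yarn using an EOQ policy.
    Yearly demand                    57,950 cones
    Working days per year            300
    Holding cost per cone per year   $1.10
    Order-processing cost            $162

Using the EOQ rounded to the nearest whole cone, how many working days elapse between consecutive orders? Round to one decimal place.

EOQ = √(2DS/H) = √(2 × 57,950 × 162 / 1.1)
    = √(17,068,909.09) ≈ 4,131.45 → Q = 4,131 cones
Days between orders = 300 / (D/Q) = 300 / 14.028 ≈ 21.386

21.4 days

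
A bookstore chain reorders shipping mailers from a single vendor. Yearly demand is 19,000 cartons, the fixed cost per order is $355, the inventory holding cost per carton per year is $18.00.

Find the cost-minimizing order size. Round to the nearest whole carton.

EOQ = √(2DS/H) = √(2 × 19,000 × 355 / 18)
    = √(749,444.44) ≈ 865.70

866 cartons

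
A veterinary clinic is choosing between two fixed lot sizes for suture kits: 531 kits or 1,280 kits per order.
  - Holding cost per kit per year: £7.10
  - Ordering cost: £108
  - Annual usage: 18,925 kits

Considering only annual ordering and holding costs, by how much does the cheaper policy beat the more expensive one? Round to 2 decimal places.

£406.59

TC(Q) = (D/Q)S + (Q/2)H
TC(531) = (18,925/531)×108 + (531/2)×7.1 = £5,734.20
TC(1,280) = (18,925/1,280)×108 + (1,280/2)×7.1 = £6,140.80
Cheaper: Q = 531.  Difference = £406.59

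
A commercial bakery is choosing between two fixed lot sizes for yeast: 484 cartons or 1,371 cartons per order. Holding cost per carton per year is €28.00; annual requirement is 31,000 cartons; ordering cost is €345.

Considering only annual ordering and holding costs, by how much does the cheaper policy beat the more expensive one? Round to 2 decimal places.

For each Q, cost = (D/Q)·S + (Q/2)·H.
TC(484) = (31,000/484)×345 + (484/2)×28 = €28,873.11
TC(1,371) = (31,000/1,371)×345 + (1,371/2)×28 = €26,994.88
Cheaper: Q = 1,371.  Difference = €1,878.23

€1,878.23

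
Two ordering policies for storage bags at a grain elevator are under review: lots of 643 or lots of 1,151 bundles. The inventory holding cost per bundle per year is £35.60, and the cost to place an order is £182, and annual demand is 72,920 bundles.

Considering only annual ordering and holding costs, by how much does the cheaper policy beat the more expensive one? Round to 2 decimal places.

TC(Q) = (D/Q)S + (Q/2)H
TC(643) = (72,920/643)×182 + (643/2)×35.6 = £32,085.28
TC(1,151) = (72,920/1,151)×182 + (1,151/2)×35.6 = £32,018.16
|ΔTC| = |£32,085.28 − £32,018.16| = £67.12

£67.12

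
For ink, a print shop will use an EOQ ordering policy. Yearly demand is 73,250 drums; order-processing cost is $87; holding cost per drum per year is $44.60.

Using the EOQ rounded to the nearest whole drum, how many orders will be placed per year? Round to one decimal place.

136.9 orders per year

Optimal lot size Q* = (2 × 73,250 × $87 / $44.6)^½ ≈ 534.58 → Q = 535
Orders per year = D/Q = 73,250 / 535 = 136.916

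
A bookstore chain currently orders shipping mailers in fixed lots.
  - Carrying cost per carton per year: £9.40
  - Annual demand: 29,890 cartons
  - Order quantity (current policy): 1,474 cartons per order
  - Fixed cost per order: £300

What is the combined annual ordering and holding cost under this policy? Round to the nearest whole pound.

Ordering: D/Q × S = 29,890/1,474 × £300 = £6,083.45
Holding:  Q/2 × H = 1,474/2 × £9.4 = £6,927.80
Total = £6,083.45 + £6,927.80 = £13,011.25

£13,011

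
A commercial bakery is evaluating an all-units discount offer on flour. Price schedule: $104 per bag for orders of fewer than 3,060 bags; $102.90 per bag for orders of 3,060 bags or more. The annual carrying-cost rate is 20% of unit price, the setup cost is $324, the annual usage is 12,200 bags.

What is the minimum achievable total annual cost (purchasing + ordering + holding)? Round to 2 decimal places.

H₁ = 20%×$104 = $20.8000;  H₂ = 20%×$102.90 = $20.5800
EOQ₁ = √(2×12,200×324/20.8000) = 616.50  (< 3,060, feasible at tier 1)
EOQ₂ = √(2×12,200×324/20.5800) = 619.79  (< 3,060 → use Q = 3,060 at tier-2 price)
TC(tier 1 (EOQ₁), Q≈616.5) = $1,281,623.28
TC(tier 2, Q≈3,060.0) = $1,288,159.16
Minimum at tier 1 (EOQ₁): $1,281,623.28

$1,281,623.28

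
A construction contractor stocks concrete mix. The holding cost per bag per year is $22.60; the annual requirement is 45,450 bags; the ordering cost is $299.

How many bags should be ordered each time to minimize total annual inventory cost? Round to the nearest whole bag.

1,097 bags

Optimal lot size Q* = (2 × 45,450 × $299 / $22.6)^½ ≈ 1,096.64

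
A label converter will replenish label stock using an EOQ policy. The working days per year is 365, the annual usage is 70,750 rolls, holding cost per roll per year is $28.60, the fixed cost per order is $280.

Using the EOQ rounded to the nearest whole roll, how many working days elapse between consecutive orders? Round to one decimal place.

Q* = √(2·D·S / H) = √(2·70,750·280 / 28.6) = √1,385,314.7 ≈ 1,176.99 → Q = 1,177 rolls
Cycle time = (working days × Q)/D = (365 × 1,177) / 70,750 = 6.072 days

6.1 days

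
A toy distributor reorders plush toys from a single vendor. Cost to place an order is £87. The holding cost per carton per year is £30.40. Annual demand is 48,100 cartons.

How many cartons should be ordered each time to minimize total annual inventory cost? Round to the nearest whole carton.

525 cartons

Optimal lot size Q* = (2 × 48,100 × £87 / £30.4)^½ ≈ 524.70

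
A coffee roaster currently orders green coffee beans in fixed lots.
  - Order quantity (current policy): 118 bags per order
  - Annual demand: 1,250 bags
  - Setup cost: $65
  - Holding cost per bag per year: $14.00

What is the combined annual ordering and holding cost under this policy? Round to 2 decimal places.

$1,514.56

Orders/yr = 1,250/118 = 10.593; ordering cost = 10.593 × $65 = $688.56
Average inventory = 118/2 = 59; holding cost = 59 × $14 = $826.00
Total = $688.56 + $826.00 = $1,514.56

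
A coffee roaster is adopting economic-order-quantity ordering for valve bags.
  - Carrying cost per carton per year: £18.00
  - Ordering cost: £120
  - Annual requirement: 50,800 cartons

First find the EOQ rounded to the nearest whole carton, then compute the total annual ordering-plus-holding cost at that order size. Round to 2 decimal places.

£14,814.05

EOQ = √(2DS/H) = √(2 × 50,800 × 120 / 18)
    = √(677,333.33) ≈ 823.00 → Q = 823 cartons
Annual ordering cost = (D/Q)·S = (50,800/823) × 120 = £7,407.05
Annual holding cost  = (Q/2)·H = (823/2) × 18 = £7,407.00
Total = £7,407.05 + £7,407.00 = £14,814.05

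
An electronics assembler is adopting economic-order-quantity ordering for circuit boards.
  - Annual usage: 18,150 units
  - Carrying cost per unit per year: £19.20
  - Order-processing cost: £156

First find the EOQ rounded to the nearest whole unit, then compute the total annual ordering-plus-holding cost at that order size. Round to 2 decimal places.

£10,427.16

Optimal lot size Q* = (2 × 18,150 × £156 / £19.2)^½ ≈ 543.08 → Q = 543 units
Annual ordering cost = (D/Q)·S = (18,150/543) × 156 = £5,214.36
Annual holding cost  = (Q/2)·H = (543/2) × 19.2 = £5,212.80
Total = £5,214.36 + £5,212.80 = £10,427.16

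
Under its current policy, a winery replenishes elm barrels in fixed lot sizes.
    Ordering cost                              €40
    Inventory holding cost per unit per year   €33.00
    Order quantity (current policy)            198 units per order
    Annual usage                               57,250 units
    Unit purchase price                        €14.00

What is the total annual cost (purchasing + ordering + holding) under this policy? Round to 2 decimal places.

Orders/yr = 57,250/198 = 289.141; ordering cost = 289.141 × €40 = €11,565.66
Average inventory = 198/2 = 99; holding cost = 99 × €33 = €3,267.00
Purchase cost = D·C = 57,250 × 14 = €801,500.00
Total = €11,565.66 + €3,267.00 + €801,500.00 = €816,332.66

€816,332.66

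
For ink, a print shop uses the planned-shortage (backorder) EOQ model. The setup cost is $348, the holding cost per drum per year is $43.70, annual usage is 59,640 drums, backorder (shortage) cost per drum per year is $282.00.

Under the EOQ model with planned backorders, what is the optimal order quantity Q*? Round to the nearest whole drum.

1,047 drums

Q* = √(2DS/H) · √((H + b)/b)
   = √(2 × 59,640 × 348 / 43.7) · √((43.7 + 282) / 282)
   = 974.614 × 1.0747 ≈ 1,047.41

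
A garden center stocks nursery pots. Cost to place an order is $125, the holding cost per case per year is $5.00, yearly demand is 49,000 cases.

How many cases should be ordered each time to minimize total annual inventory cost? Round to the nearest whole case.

2DS/H = 2·49,000·125/5 = 2,450,000.00
EOQ = √2,450,000.00 ≈ 1,565.25

1,565 cases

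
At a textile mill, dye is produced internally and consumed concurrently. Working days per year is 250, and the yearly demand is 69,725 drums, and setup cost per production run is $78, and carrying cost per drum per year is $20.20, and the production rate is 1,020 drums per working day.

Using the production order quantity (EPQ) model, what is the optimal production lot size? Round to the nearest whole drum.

Daily demand d = 69,725/250 = 278.900; p = 1020; 1 − d/p = 0.72657
EPQ = √(2DS / (H(1 − d/p)))
    = √(2 × 69,725 × 78 / (20.2 × 0.72657)) ≈ 860.88

861 drums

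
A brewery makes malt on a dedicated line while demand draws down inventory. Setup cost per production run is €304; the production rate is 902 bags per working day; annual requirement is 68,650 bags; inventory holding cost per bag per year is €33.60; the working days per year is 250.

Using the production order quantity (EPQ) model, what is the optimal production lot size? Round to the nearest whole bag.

1,336 bags

d = 68,650/250 = 274.6000 bags/day;  effective holding cost H(1 − d/p) = 33.6·(1 − 274.6000/902) = 23.37100
Q* = √(2DS / H_eff) = √(2·68,650·304 / 23.37100) ≈ 1,336.39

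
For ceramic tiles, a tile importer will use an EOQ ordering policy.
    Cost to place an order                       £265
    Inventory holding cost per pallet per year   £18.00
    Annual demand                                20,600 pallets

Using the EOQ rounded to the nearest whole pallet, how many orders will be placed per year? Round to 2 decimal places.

2DS/H = 2·20,600·265/18 = 606,555.56
EOQ = √606,555.56 ≈ 778.82 → Q = 779
Orders per year = D/Q = 20,600 / 779 = 26.444

26.44 orders per year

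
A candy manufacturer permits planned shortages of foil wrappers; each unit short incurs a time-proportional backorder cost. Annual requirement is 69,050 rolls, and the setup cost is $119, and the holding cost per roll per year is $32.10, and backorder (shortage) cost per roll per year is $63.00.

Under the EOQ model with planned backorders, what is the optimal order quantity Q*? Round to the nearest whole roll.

Q* = √(2DS/H) · √((H + b)/b)
   = √(2 × 69,050 × 119 / 32.1) · √((32.1 + 63) / 63)
   = 715.513 × 1.2286 ≈ 879.10

879 rolls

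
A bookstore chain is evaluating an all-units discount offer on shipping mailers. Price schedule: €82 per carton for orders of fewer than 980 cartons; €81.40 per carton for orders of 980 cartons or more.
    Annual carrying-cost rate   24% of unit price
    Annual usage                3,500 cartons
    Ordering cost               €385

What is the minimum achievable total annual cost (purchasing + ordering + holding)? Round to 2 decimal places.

€294,282.69

H₁ = 24%×€82 = €19.6800;  H₂ = 24%×€81.40 = €19.5360
EOQ₁ = √(2×3,500×385/19.6800) = 370.06  (< 980, feasible at tier 1)
EOQ₂ = √(2×3,500×385/19.5360) = 371.42  (< 980 → use Q = 980 at tier-2 price)
TC(tier 1 (EOQ₁), Q≈370.1) = €294,282.69
TC(tier 2, Q≈980.0) = €295,847.64
Minimum at tier 1 (EOQ₁): €294,282.69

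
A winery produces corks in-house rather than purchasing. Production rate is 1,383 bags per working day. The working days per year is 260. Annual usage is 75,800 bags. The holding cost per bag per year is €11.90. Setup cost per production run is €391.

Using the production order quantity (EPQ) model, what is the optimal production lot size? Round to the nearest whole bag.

2,512 bags

Daily demand d = 75,800/260 = 291.538; p = 1383; 1 − d/p = 0.78920
EPQ = √(2DS / (H(1 − d/p)))
    = √(2 × 75,800 × 391 / (11.9 × 0.78920)) ≈ 2,512.30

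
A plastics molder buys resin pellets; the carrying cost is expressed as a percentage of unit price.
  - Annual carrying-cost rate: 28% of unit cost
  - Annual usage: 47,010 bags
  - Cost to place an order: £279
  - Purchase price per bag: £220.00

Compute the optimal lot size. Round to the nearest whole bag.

653 bags

H = i·C = 0.28 × £220 = £61.6000 per bag-year
2DS/H = 2·47,010·279/61.6 = 425,837.34
EOQ = √425,837.34 ≈ 652.56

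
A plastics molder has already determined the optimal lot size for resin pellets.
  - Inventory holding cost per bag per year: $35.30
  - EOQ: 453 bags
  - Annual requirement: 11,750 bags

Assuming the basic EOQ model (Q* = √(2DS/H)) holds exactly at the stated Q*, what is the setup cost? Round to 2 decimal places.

$308.25

From Q* = √(2DS/H) ⇒ Q*² = 2DS/H.
S = Q²H / (2D) = 453² × 35.3 / (2 × 11,750) = 308.2501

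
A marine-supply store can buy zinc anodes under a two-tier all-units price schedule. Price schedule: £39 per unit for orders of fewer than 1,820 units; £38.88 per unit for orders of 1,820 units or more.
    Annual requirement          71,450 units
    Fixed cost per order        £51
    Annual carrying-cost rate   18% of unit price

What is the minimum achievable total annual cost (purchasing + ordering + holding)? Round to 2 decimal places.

H₁ = 18%×£39 = £7.0200;  H₂ = 18%×£38.88 = £6.9984
EOQ₁ = √(2×71,450×51/7.0200) = 1,018.90  (< 1,820, feasible at tier 1)
EOQ₂ = √(2×71,450×51/6.9984) = 1,020.47  (< 1,820 → use Q = 1,820 at tier-2 price)
TC(tier 1 (EOQ₁), Q≈1,018.9) = £2,793,702.70
TC(tier 2, Q≈1,820.0) = £2,786,346.71
Minimum at tier 2: £2,786,346.71

£2,786,346.71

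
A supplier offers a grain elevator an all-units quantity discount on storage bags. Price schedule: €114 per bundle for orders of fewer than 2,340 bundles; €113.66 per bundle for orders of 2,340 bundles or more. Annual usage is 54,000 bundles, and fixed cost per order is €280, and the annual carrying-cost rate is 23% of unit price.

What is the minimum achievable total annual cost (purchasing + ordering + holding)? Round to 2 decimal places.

H₁ = 23%×€114 = €26.2200;  H₂ = 23%×€113.66 = €26.1418
EOQ₁ = √(2×54,000×280/26.2200) = 1,073.93  (< 2,340, feasible at tier 1)
EOQ₂ = √(2×54,000×280/26.1418) = 1,075.53  (< 2,340 → use Q = 2,340 at tier-2 price)
TC(tier 1 (EOQ₁), Q≈1,073.9) = €6,184,158.35
TC(tier 2, Q≈2,340.0) = €6,174,687.44
Minimum at tier 2: €6,174,687.44

€6,174,687.44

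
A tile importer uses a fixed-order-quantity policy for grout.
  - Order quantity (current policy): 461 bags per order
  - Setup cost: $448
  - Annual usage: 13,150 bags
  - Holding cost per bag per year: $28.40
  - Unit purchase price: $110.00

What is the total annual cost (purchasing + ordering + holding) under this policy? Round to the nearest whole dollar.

$1,465,825

Orders/yr = 13,150/461 = 28.525; ordering cost = 28.525 × $448 = $12,779.18
Average inventory = 461/2 = 230.5; holding cost = 230.5 × $28.4 = $6,546.20
Purchase cost = D·C = 13,150 × 110 = $1,446,500.00
Total = $12,779.18 + $6,546.20 + $1,446,500.00 = $1,465,825.38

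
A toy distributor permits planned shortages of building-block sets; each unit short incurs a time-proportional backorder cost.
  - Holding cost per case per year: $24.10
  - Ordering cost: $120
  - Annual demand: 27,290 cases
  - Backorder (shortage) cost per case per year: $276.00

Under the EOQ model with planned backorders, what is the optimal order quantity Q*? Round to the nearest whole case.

544 cases

Basic EOQ = √(2·27,290·120/24.1) = 521.313
Backorder adjustment √((H+b)/b) = √((24.1+276)/276) = 1.0427
Q* = 521.313 × 1.0427 ≈ 543.60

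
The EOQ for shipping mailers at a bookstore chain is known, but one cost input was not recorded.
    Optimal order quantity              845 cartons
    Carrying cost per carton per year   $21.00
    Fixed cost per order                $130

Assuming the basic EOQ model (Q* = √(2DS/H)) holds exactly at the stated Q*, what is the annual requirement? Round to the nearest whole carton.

57,671 cartons per year

From Q* = √(2DS/H) ⇒ Q*² = 2DS/H.
D = Q²H / (2S) = 845² × 21 / (2 × 130) = 57,671.25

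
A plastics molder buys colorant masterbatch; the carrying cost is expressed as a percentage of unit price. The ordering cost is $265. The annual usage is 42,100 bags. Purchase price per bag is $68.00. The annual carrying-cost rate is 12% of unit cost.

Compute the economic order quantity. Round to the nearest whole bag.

1,654 bags

H = i·C = 0.12 × $68 = $8.1600 per bag-year
2DS/H = 2·42,100·265/8.16 = 2,734,436.27
EOQ = √2,734,436.27 ≈ 1,653.61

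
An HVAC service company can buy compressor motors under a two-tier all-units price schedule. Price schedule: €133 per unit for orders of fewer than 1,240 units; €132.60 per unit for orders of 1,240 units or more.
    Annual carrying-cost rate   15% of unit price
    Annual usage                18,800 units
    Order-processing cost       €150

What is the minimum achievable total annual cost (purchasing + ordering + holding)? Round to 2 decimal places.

H₁ = 15%×€133 = €19.9500;  H₂ = 15%×€132.60 = €19.8900
EOQ₁ = √(2×18,800×150/19.9500) = 531.70  (< 1,240, feasible at tier 1)
EOQ₂ = √(2×18,800×150/19.8900) = 532.50  (< 1,240 → use Q = 1,240 at tier-2 price)
TC(tier 1 (EOQ₁), Q≈531.7) = €2,511,007.45
TC(tier 2, Q≈1,240.0) = €2,507,485.99
Minimum at tier 2: €2,507,485.99

€2,507,485.99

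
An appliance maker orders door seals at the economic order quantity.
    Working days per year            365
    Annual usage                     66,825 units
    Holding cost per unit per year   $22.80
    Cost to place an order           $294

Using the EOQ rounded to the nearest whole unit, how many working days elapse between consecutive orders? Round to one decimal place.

2DS/H = 2·66,825·294/22.8 = 1,723,381.58
EOQ = √1,723,381.58 ≈ 1,312.78 → Q = 1,313 units
Days between orders = 365 / (D/Q) = 365 / 50.895 ≈ 7.172

7.2 days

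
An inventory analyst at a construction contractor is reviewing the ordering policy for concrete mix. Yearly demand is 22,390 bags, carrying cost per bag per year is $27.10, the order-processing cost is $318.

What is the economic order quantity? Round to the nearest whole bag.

2DS/H = 2·22,390·318/27.1 = 525,462.73
EOQ = √525,462.73 ≈ 724.89

725 bags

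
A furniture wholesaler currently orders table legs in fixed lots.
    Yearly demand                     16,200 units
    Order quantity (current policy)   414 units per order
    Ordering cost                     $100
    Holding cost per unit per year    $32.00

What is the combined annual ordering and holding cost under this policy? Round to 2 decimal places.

Orders/yr = 16,200/414 = 39.130; ordering cost = 39.130 × $100 = $3,913.04
Average inventory = 414/2 = 207; holding cost = 207 × $32 = $6,624.00
Total = $3,913.04 + $6,624.00 = $10,537.04

$10,537.04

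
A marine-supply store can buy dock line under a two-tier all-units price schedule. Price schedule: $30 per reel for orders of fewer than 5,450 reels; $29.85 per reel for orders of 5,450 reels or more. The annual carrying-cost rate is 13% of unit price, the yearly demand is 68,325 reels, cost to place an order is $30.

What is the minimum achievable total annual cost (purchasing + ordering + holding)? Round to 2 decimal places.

H₁ = 13%×$30 = $3.9000;  H₂ = 13%×$29.85 = $3.8805
EOQ₁ = √(2×68,325×30/3.9000) = 1,025.26  (< 5,450, feasible at tier 1)
EOQ₂ = √(2×68,325×30/3.8805) = 1,027.83  (< 5,450 → use Q = 5,450 at tier-2 price)
TC(tier 1 (EOQ₁), Q≈1,025.3) = $2,053,748.51
TC(tier 2, Q≈5,450.0) = $2,050,451.71
Minimum at tier 2: $2,050,451.71

$2,050,451.71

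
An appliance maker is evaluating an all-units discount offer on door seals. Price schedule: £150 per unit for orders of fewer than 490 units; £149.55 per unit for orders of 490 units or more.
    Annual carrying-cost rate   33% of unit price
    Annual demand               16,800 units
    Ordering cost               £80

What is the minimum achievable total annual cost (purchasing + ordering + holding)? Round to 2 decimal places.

£2,527,273.97

H₁ = 33%×£150 = £49.5000;  H₂ = 33%×£149.55 = £49.3515
EOQ₁ = √(2×16,800×80/49.5000) = 233.03  (< 490, feasible at tier 1)
EOQ₂ = √(2×16,800×80/49.3515) = 233.38  (< 490 → use Q = 490 at tier-2 price)
TC(tier 1 (EOQ₁), Q≈233.0) = £2,531,534.99
TC(tier 2, Q≈490.0) = £2,527,273.97
Minimum at tier 2: £2,527,273.97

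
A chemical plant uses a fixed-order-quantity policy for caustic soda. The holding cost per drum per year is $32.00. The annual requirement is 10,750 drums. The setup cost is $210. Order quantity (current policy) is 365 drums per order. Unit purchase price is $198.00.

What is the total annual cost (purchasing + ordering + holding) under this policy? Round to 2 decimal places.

Orders/yr = 10,750/365 = 29.452; ordering cost = 29.452 × $210 = $6,184.93
Average inventory = 365/2 = 182.5; holding cost = 182.5 × $32 = $5,840.00
Purchase cost = D·C = 10,750 × 198 = $2,128,500.00
Total = $6,184.93 + $5,840.00 + $2,128,500.00 = $2,140,524.93

$2,140,524.93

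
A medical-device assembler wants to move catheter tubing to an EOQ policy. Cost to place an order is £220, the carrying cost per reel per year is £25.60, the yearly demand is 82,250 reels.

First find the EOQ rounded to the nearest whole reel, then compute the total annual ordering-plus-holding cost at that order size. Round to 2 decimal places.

2DS/H = 2·82,250·220/25.6 = 1,413,671.88
EOQ = √1,413,671.88 ≈ 1,188.98 → Q = 1,189 reels
Annual ordering cost = (D/Q)·S = (82,250/1,189) × 220 = £15,218.67
Annual holding cost  = (Q/2)·H = (1,189/2) × 25.6 = £15,219.20
Total = £15,218.67 + £15,219.20 = £30,437.87

£30,437.87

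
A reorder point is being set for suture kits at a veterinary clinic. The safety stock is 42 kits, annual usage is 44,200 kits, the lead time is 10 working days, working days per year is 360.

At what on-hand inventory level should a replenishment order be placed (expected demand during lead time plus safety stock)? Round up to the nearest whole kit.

Daily demand d = 44,200 / 360 = 122.778 kits/day
Demand during lead time = 122.778 × 10 = 1,227.78
Reorder point = 1,227.78 + 42 = 1,269.78 → round up

1,270 kits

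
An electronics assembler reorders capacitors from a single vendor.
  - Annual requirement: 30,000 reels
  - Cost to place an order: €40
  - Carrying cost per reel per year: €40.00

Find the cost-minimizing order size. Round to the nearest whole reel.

245 reels

Q* = √(2·D·S / H) = √(2·30,000·40 / 40) = √60,000.0 ≈ 244.95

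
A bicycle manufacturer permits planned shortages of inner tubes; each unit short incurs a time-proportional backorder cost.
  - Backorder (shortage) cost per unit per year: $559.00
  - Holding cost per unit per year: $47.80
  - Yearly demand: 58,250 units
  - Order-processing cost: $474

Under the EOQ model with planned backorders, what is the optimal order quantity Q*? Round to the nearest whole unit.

1,120 units

Q* = √(2DS/H) · √((H + b)/b)
   = √(2 × 58,250 × 474 / 47.8) · √((47.8 + 559) / 559)
   = 1,074.826 × 1.0419 ≈ 1,119.84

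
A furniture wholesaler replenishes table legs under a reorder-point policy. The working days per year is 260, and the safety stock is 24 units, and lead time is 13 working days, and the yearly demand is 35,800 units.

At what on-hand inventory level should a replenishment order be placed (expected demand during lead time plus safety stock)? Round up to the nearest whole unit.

1,814 units

Daily demand d = 35,800 / 260 = 137.692 units/day
Demand during lead time = 137.692 × 13 = 1,790.00
Reorder point = 1,790.00 + 24 = 1,814.00 → round up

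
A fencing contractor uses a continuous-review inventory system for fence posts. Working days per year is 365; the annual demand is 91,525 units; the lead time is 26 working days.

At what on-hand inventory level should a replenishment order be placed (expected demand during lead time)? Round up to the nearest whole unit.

Daily demand d = 91,525 / 365 = 250.753 units/day
Demand during lead time = 250.753 × 26 = 6,519.59
Reorder point = 6,519.59 → round up

6,520 units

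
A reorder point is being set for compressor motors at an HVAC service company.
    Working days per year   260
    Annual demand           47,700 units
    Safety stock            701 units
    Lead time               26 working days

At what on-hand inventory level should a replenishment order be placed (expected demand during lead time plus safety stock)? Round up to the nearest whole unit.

5,471 units

Daily demand d = 47,700 / 260 = 183.462 units/day
Demand during lead time = 183.462 × 26 = 4,770.00
Reorder point = 4,770.00 + 701 = 5,471.00 → round up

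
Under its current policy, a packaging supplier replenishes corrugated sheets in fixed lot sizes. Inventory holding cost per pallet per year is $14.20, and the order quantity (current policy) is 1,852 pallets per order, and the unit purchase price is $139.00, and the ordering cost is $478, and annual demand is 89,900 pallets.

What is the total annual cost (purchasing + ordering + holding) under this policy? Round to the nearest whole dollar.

$12,532,452

Orders/yr = 89,900/1,852 = 48.542; ordering cost = 48.542 × $478 = $23,203.13
Average inventory = 1,852/2 = 926; holding cost = 926 × $14.2 = $13,149.20
Purchase cost = D·C = 89,900 × 139 = $12,496,100.00
Total = $23,203.13 + $13,149.20 + $12,496,100.00 = $12,532,452.33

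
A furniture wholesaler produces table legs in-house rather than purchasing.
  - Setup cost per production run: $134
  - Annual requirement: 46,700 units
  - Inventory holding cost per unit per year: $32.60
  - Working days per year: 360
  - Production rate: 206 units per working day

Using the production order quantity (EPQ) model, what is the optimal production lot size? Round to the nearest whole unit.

1,018 units

d = 46,700/360 = 129.7222 units/day;  effective holding cost H(1 − d/p) = 32.6·(1 − 129.7222/206) = 12.07114
Q* = √(2DS / H_eff) = √(2·46,700·134 / 12.07114) ≈ 1,018.24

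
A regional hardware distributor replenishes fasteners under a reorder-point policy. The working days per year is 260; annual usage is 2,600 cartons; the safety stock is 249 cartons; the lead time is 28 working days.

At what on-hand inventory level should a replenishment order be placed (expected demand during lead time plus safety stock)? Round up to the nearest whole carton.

Daily demand d = 2,600 / 260 = 10.000 cartons/day
Demand during lead time = 10.000 × 28 = 280.00
Reorder point = 280.00 + 249 = 529.00 → round up

529 cartons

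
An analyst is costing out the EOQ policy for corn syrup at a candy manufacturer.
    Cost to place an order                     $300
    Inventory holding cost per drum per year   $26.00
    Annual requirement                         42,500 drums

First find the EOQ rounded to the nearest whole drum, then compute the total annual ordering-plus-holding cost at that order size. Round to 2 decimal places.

Optimal lot size Q* = (2 × 42,500 × $300 / $26)^½ ≈ 990.34 → Q = 990 drums
Orders/yr = 42,500/990 = 42.929; ordering cost = 42.929 × $300 = $12,878.79
Average inventory = 990/2 = 495; holding cost = 495 × $26 = $12,870.00
Total = $12,878.79 + $12,870.00 = $25,748.79

$25,748.79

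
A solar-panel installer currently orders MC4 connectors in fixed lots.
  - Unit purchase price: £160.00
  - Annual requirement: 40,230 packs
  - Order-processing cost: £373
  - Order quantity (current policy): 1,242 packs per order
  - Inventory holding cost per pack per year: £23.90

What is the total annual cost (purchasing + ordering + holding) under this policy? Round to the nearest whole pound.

Ordering: D/Q × S = 40,230/1,242 × £373 = £12,081.96
Holding:  Q/2 × H = 1,242/2 × £23.9 = £14,841.90
Purchase cost = D·C = 40,230 × 160 = £6,436,800.00
Total = £12,081.96 + £14,841.90 + £6,436,800.00 = £6,463,723.86

£6,463,724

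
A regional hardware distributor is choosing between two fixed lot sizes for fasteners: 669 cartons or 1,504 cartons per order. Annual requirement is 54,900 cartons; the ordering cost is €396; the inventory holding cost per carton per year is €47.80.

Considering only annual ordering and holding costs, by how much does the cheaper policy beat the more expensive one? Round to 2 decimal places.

Annual cost at Q: ordering D·S/Q plus holding Q·H/2.
TC(669) = (54,900/669)×396 + (669/2)×47.8 = €48,485.96
TC(1,504) = (54,900/1,504)×396 + (1,504/2)×47.8 = €50,400.65
Lots of 669 are cheaper by €1,914.69.

€1,914.69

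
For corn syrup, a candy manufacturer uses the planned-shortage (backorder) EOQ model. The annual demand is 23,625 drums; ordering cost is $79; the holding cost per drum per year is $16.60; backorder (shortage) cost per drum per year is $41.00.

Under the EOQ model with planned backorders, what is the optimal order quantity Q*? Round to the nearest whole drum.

Basic EOQ = √(2·23,625·79/16.6) = 474.199
Backorder adjustment √((H+b)/b) = √((16.6+41)/41) = 1.1853
Q* = 474.199 × 1.1853 ≈ 562.06

562 drums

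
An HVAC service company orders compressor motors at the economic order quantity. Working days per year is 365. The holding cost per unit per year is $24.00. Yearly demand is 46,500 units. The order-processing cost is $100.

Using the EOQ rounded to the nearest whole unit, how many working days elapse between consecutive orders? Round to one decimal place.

4.9 days

EOQ = √(2DS/H) = √(2 × 46,500 × 100 / 24)
    = √(387,500.00) ≈ 622.49 → Q = 622 units
Cycle time = (working days × Q)/D = (365 × 622) / 46,500 = 4.882 days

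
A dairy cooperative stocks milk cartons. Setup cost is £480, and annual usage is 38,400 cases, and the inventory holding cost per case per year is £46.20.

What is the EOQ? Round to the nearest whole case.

893 cases

2DS/H = 2·38,400·480/46.2 = 797,922.08
EOQ = √797,922.08 ≈ 893.26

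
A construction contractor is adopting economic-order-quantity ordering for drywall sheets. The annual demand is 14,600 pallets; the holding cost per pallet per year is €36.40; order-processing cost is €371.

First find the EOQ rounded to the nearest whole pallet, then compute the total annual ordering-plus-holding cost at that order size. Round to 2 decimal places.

€19,857.71

EOQ = √(2DS/H) = √(2 × 14,600 × 371 / 36.4)
    = √(297,615.38) ≈ 545.54 → Q = 546 pallets
Annual ordering cost = (D/Q)·S = (14,600/546) × 371 = €9,920.51
Annual holding cost  = (Q/2)·H = (546/2) × 36.4 = €9,937.20
Total = €9,920.51 + €9,937.20 = €19,857.71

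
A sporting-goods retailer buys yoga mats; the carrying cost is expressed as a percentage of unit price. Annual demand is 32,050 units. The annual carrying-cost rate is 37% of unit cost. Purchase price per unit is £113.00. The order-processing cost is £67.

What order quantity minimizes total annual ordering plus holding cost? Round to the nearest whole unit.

H = i·C = 0.37 × £113 = £41.8100 per unit-year
Q* = √(2·D·S / H) = √(2·32,050·67 / 41.81) = √102,719.4 ≈ 320.50

320 units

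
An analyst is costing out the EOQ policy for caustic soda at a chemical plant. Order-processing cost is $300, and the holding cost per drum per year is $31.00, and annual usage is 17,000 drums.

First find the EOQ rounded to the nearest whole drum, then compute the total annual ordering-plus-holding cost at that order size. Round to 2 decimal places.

$17,782.02

Q* = √(2·D·S / H) = √(2·17,000·300 / 31) = √329,032.3 ≈ 573.61 → Q = 574 drums
Orders/yr = 17,000/574 = 29.617; ordering cost = 29.617 × $300 = $8,885.02
Average inventory = 574/2 = 287; holding cost = 287 × $31 = $8,897.00
Total = $8,885.02 + $8,897.00 = $17,782.02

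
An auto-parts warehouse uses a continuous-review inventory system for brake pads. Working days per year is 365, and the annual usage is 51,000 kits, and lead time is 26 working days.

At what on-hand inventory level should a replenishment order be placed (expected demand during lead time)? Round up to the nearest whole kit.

3,633 kits

Daily demand d = 51,000 / 365 = 139.726 kits/day
Demand during lead time = 139.726 × 26 = 3,632.88
Reorder point = 3,632.88 → round up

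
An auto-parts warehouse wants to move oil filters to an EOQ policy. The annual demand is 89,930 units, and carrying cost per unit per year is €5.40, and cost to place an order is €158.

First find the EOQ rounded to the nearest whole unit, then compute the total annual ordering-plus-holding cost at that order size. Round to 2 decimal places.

€12,387.76

Q* = √(2·D·S / H) = √(2·89,930·158 / 5.4) = √5,262,570.4 ≈ 2,294.03 → Q = 2,294 units
Ordering: D/Q × S = 89,930/2,294 × €158 = €6,193.96
Holding:  Q/2 × H = 2,294/2 × €5.4 = €6,193.80
Total = €6,193.96 + €6,193.80 = €12,387.76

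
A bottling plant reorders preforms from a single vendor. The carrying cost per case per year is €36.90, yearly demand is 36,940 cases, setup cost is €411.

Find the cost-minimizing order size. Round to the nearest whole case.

907 cases

2DS/H = 2·36,940·411/36.9 = 822,891.06
EOQ = √822,891.06 ≈ 907.13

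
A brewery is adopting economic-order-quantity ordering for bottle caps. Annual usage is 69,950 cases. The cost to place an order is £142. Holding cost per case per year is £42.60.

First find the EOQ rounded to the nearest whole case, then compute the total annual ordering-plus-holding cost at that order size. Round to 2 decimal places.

£29,090.95

Q* = √(2·D·S / H) = √(2·69,950·142 / 42.6) = √466,333.3 ≈ 682.89 → Q = 683 cases
Orders/yr = 69,950/683 = 102.416; ordering cost = 102.416 × £142 = £14,543.05
Average inventory = 683/2 = 341.5; holding cost = 341.5 × £42.6 = £14,547.90
Total = £14,543.05 + £14,547.90 = £29,090.95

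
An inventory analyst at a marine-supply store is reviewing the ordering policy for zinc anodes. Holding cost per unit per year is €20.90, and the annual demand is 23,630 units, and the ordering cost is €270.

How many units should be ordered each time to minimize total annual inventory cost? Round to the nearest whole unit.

2DS/H = 2·23,630·270/20.9 = 610,535.89
EOQ = √610,535.89 ≈ 781.37

781 units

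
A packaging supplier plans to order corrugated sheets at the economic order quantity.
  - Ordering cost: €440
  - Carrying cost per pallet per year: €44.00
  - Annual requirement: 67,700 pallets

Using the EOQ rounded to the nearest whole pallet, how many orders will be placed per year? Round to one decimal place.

Optimal lot size Q* = (2 × 67,700 × €440 / €44)^½ ≈ 1,163.62 → Q = 1,164
N = D/Q = 67,700/1,164 ≈ 58.162 orders/yr

58.2 orders per year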